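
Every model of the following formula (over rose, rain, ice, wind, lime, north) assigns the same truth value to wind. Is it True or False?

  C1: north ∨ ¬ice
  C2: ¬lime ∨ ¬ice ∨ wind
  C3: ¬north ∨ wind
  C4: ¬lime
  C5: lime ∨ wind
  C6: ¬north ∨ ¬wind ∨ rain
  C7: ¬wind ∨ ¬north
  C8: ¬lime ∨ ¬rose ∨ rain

Suppose wind = False.
Unit clause (¬north) forces north = False.
Unit clause (¬ice) forces ice = False.
Unit clause (¬lime) forces lime = False.
That conflicts with the unit clause (lime).
So every satisfying assignment has wind = True.

True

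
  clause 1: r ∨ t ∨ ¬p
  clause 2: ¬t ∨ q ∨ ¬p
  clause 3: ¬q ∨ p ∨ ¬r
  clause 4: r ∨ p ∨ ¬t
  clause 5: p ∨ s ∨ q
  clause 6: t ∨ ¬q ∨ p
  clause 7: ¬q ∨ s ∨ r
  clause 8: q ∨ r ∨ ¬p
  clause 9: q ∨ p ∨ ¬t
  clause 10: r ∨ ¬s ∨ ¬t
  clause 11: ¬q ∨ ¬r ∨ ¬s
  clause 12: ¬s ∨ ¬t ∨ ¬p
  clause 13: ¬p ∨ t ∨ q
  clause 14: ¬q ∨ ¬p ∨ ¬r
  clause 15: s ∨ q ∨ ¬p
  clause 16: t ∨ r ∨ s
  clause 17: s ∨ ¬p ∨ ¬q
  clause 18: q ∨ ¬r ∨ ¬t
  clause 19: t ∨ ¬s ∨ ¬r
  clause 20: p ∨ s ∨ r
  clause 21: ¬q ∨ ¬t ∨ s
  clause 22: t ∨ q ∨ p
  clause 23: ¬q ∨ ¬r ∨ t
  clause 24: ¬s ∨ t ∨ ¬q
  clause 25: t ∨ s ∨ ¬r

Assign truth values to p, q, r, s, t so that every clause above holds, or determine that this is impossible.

UNSATISFIABLE

Case r = True:
Case q = False:
From the singleton clause (¬t), t = False.
From the singleton clause (¬p), p = False.
Now (p) is unsatisfied and unit — conflict.
So q must be the other value — set q = True.
From the singleton clause (p), p = True.
Now (¬p) is unsatisfied and unit — conflict.
Neither q = True nor q = False works.
So r must be the other value — set r = False.
Case t = True:
From the singleton clause (p), p = True.
From the singleton clause (q), q = True.
From the singleton clause (s), s = True.
Now (¬s) is unsatisfied and unit — conflict.
So t must be the other value — set t = False.
From the singleton clause (¬p), p = False.
From the singleton clause (¬q), q = False.
Now (q) is unsatisfied and unit — conflict.
Neither t = True nor t = False works.
Neither r = True nor r = False works.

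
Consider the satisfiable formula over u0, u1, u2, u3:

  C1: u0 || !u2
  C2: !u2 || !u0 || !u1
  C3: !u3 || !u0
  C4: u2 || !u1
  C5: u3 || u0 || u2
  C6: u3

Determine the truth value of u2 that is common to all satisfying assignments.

Suppose u2 = true.
From the singleton clause (u0), u0 = true.
From the singleton clause (!u1), u1 = false.
From the singleton clause (!u3), u3 = false.
But (u3) is also a unit clause — contradiction.
So every satisfying assignment has u2 = False.

False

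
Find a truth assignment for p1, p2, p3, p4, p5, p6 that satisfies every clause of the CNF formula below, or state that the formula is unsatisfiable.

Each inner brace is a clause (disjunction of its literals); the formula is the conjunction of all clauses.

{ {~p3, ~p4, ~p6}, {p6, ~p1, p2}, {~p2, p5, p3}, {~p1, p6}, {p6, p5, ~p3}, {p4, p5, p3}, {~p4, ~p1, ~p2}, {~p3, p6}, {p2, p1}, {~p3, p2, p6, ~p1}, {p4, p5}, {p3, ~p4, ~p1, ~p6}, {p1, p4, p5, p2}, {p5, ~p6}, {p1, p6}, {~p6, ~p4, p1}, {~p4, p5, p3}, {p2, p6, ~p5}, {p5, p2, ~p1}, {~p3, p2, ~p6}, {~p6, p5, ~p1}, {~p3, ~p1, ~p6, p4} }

Suppose p1 = 1.
From the singleton clause (p6), p6 = 1.
From the singleton clause (p5), p5 = 1.
Suppose p3 = 0.
From the singleton clause (~p4), p4 = 0.
All clauses hold; p2 can take either value.

p1=1,  p2=0,  p3=0,  p4=0,  p5=1,  p6=1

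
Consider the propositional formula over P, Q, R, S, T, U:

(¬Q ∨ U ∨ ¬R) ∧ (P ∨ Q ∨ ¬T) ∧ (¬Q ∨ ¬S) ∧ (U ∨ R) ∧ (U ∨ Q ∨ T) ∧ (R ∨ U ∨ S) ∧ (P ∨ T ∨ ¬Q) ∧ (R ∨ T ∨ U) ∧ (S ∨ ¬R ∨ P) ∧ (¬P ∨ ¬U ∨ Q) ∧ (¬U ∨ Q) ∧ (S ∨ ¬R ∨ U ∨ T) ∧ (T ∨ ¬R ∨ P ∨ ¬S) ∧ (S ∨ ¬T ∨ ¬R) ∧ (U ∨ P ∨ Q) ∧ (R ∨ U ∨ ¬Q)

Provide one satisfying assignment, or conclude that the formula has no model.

P ↦ True,  Q ↦ True,  R ↦ False,  S ↦ False,  T ↦ False,  U ↦ True

Branch on Q: set Q = True.
The clause (¬S) is unit, so S = False.
Branch on U: set U = True.
Branch on P: set P = True.
Branch on T: set T = False.
All clauses hold; R can take either value.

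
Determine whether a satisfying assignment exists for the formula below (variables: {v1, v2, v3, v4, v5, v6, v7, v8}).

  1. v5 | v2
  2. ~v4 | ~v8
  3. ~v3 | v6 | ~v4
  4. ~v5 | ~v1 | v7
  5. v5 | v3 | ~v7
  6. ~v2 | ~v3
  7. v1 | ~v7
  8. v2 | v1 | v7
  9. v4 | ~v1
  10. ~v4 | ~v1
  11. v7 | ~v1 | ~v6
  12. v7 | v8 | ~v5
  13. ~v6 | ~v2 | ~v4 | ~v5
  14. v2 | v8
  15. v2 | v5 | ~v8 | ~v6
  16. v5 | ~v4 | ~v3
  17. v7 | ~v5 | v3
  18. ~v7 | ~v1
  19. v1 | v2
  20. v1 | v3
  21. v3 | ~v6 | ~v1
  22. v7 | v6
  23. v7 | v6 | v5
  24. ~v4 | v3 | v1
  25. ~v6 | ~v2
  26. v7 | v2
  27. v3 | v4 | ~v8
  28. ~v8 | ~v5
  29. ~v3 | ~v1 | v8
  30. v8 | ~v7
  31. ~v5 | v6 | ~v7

Branch on v5: set v5 = 1.
From the singleton clause (~v8), v8 = 0.
From the singleton clause (v7), v7 = 1.
But (~v7) is also a unit clause — contradiction.
Undo v5 and try v5 = 0.
From the singleton clause (v2), v2 = 1.
From the singleton clause (~v3), v3 = 0.
From the singleton clause (~v7), v7 = 0.
From the singleton clause (v1), v1 = 1.
From the singleton clause (v4), v4 = 1.
But (~v4) is also a unit clause — contradiction.
Both values of v5 lead to a conflict.
No assignment satisfies every clause.

Unsatisfiable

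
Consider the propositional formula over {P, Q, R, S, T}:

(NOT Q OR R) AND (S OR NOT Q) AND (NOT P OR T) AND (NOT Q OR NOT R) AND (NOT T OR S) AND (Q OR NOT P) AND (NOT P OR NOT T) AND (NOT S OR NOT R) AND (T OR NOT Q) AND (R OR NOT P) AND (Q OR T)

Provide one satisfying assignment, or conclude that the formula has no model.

Branch on Q: set Q = false.
Unit clause (NOT P) forces P = false.
Unit clause (T) forces T = true.
Unit clause (S) forces S = true.
Unit clause (NOT R) forces R = false.
Every clause now holds.

P=false,  Q=false,  R=false,  S=true,  T=true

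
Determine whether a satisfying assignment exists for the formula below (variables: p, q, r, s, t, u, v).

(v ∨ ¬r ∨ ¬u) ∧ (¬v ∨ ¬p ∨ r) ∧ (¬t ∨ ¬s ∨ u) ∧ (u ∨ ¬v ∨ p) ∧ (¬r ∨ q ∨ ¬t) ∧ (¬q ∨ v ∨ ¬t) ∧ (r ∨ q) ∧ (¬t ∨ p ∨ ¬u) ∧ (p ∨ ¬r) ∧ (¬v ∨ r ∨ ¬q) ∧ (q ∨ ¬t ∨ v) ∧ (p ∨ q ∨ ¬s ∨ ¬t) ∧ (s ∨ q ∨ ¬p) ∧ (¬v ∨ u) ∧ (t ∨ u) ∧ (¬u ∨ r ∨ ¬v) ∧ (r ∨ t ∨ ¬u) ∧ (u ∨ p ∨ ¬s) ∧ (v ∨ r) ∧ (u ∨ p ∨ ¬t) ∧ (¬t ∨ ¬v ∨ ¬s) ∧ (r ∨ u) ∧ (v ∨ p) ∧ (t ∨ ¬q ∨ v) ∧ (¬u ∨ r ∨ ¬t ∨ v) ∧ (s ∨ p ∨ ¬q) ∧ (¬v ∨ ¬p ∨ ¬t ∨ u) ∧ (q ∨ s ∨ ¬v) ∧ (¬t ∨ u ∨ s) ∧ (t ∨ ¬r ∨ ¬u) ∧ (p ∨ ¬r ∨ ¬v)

Yes, satisfiable

Branch on r: set r = True.
From the singleton clause (p), p = True.
Branch on v: set v = True.
From the singleton clause (u), u = True.
From the singleton clause (t), t = True.
From the singleton clause (q), q = True.
From the singleton clause (¬s), s = False.
All clauses are satisfied.
A satisfying assignment: p ↦ True; q ↦ True; r ↦ True; s ↦ False; t ↦ True; u ↦ True; v ↦ True.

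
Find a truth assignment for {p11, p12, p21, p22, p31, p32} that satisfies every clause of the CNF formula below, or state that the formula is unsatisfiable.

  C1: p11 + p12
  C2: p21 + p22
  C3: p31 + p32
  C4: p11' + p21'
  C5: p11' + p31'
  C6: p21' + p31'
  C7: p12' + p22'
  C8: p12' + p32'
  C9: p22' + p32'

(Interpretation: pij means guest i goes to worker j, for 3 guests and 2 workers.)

Branch on p11: set p11 = 1.
From the singleton clause (p21'), p21 = 0.
From the singleton clause (p22), p22 = 1.
From the singleton clause (p31'), p31 = 0.
From the singleton clause (p32), p32 = 1.
Now (p32') is unsatisfied and unit — conflict.
That branch fails; take p11 = 0 instead.
From the singleton clause (p12), p12 = 1.
From the singleton clause (p22'), p22 = 0.
From the singleton clause (p21), p21 = 1.
From the singleton clause (p31'), p31 = 0.
From the singleton clause (p32), p32 = 1.
Now (p32') is unsatisfied and unit — conflict.
Both values of p11 lead to a conflict.

UNSATISFIABLE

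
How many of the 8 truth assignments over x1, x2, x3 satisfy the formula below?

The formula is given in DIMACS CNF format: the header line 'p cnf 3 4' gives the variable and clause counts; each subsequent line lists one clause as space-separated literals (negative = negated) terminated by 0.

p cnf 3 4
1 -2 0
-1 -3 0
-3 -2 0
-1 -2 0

3

There are 2^3 = 8 truth assignments over (x1, x2, x3).
Split on x1. With x1 = True, the clauses containing x1 are satisfied and ¬x1 drops from the rest; 1 of the 2^2 = 4 assignments to the other variables satisfy what remains.
With x1 = False, by the same count on the reduced clause set, 2 assignments work.
(One model: x1=F, x2=F, x3=F.)
Total: 1 + 2 = 3.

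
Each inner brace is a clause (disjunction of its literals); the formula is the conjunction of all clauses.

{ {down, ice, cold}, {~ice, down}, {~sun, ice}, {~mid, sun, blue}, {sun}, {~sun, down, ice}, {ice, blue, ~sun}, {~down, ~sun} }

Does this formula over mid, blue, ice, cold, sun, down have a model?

Unit clause (sun) forces sun = 1.
Unit clause (ice) forces ice = 1.
Unit clause (down) forces down = 1.
But (~down) is also a unit clause — contradiction.
No assignment satisfies every clause.

No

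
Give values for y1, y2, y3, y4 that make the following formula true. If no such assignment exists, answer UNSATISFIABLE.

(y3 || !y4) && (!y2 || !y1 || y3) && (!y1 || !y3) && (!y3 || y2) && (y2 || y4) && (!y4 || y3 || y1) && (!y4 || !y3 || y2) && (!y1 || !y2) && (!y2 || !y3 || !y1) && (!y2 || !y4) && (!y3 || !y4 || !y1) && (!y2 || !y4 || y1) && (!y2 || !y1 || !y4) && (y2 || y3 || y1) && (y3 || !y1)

y1=false, y2=true, y3=true, y4=false

Branch on y3: set y3 = true.
(!y1) alone gives y1 = false.
(y2) alone gives y2 = true.
(!y4) alone gives y4 = false.
All clauses are satisfied.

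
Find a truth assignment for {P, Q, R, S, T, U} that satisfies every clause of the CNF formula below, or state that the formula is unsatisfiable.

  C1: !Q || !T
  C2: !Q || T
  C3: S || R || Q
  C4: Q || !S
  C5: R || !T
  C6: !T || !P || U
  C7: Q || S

Try Q = false.
The clause (!S) is unit, so S = false.
But (S) is also a unit clause — contradiction.
That branch fails; take Q = true instead.
The clause (!T) is unit, so T = false.
But (T) is also a unit clause — contradiction.
Either choice for Q ends in contradiction.

UNSATISFIABLE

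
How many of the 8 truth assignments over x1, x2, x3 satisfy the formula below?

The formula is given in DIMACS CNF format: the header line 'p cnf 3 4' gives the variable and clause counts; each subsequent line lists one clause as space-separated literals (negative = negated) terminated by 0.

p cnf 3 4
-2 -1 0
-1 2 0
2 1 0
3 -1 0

2

There are 2^3 = 8 truth assignments over (x1, x2, x3).
Check each against the 4 clauses (columns in the order x1, x2, x3):
  F F F  ✗ fails (x2 ∨ x1)
  F F T  ✗ fails (x2 ∨ x1)
  F T F  ✓ satisfies all
  F T T  ✓ satisfies all
  T F F  ✗ fails (¬x1 ∨ x2)
  T F T  ✗ fails (¬x1 ∨ x2)
  T T F  ✗ fails (¬x2 ∨ ¬x1)
  T T T  ✗ fails (¬x2 ∨ ¬x1)
2 of the 8 rows are models.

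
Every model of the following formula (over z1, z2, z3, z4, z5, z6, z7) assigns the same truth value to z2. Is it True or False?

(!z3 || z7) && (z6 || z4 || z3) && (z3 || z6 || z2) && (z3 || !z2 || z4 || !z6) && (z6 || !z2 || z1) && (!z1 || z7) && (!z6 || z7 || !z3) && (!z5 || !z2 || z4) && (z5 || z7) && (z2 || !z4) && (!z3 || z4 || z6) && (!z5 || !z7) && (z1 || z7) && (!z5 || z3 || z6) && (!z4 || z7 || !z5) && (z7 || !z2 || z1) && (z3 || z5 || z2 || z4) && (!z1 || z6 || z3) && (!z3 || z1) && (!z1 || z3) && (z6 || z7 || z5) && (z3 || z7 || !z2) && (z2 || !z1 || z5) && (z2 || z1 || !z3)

True

Suppose z2 = false.
Unit clause (!z4) forces z4 = false.
Suppose z3 = false.
Unit clause (z6) forces z6 = true.
Unit clause (z5) forces z5 = true.
Unit clause (!z7) forces z7 = false.
Unit clause (!z1) forces z1 = false.
Now (z1) is unsatisfied and unit — conflict.
That branch fails; take z3 = true instead.
Unit clause (z7) forces z7 = true.
Unit clause (z6) forces z6 = true.
Unit clause (!z5) forces z5 = false.
Unit clause (z1) forces z1 = true.
Now (!z1) is unsatisfied and unit — conflict.
Neither z3 = true nor z3 = false works.
So every satisfying assignment has z2 = True.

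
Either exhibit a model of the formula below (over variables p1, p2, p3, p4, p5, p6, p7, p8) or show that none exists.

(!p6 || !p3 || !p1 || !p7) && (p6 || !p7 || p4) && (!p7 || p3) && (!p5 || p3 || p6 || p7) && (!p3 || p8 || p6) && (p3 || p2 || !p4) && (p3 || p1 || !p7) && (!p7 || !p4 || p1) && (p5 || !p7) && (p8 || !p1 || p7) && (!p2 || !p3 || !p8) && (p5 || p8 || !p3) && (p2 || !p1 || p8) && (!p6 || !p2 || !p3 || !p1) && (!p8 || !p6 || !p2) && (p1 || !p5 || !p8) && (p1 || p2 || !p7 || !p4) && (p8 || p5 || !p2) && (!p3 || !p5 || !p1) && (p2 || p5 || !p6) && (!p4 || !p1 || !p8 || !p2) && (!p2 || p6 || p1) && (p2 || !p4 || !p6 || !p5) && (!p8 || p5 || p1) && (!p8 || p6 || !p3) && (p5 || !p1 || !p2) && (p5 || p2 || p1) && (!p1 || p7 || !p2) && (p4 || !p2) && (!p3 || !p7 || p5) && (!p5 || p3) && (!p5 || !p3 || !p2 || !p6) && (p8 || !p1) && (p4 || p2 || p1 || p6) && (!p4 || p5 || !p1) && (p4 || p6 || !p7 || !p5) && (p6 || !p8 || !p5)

p1=true,  p2=false,  p3=false,  p4=false,  p5=false,  p6=false,  p7=false,  p8=true

Try p7 = false.
Try p8 = true.
Try p2 = false.
Try p3 = false.
From the singleton clause (!p4), p4 = false.
From the singleton clause (!p5), p5 = false.
From the singleton clause (!p6), p6 = false.
From the singleton clause (p1), p1 = true.
This assignment satisfies each clause.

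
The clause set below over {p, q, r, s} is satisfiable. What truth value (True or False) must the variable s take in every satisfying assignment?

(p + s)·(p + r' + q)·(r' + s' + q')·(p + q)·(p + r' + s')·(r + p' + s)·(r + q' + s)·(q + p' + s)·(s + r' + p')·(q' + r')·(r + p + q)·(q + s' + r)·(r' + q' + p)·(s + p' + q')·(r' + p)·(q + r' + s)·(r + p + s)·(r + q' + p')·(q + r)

True

Suppose s = 0.
Unit clause (p) forces p = 1.
Unit clause (r) forces r = 1.
That conflicts with the unit clause (r').
So every satisfying assignment has s = True.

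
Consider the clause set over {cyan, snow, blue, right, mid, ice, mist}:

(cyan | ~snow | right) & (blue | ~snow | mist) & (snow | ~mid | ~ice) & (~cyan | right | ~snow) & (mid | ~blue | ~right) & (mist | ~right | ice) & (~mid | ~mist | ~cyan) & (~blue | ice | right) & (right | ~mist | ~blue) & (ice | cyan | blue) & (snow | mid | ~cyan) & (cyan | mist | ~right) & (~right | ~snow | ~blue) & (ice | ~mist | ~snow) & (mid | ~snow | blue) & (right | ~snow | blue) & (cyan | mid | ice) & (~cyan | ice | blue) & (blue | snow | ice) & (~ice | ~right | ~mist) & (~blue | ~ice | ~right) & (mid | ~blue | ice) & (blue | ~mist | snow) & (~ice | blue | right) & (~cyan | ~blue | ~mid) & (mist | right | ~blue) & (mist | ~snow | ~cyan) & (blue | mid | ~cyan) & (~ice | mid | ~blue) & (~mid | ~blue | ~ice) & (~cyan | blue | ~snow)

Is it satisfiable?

Branch on cyan: set cyan = 0.
Branch on snow: set snow = 0.
Branch on mid: set mid = 1.
Unit clause (~ice) forces ice = 0.
Unit clause (blue) forces blue = 1.
Unit clause (right) forces right = 1.
Unit clause (mist) forces mist = 1.
All clauses are satisfied.
A satisfying assignment: cyan: 0, snow: 0, blue: 1, right: 1, mid: 1, ice: 0, mist: 1.

Yes, satisfiable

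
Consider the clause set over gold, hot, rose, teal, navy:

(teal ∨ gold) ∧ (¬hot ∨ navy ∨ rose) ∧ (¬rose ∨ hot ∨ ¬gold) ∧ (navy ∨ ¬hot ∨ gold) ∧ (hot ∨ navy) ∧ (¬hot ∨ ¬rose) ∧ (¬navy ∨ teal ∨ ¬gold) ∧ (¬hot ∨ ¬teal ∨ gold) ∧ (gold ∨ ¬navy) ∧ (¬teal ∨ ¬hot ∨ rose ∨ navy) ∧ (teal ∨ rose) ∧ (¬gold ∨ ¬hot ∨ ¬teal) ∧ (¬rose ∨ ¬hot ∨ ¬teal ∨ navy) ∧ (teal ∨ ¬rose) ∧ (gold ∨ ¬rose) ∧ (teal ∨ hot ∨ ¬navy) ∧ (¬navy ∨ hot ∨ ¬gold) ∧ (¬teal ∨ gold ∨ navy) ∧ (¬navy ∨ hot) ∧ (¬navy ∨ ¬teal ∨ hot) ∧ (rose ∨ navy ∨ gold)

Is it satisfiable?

Case teal = True:
Case hot = True:
The clause (¬rose) is unit, so rose = False.
The clause (navy) is unit, so navy = True.
The clause (gold) is unit, so gold = True.
But (¬gold) is also a unit clause — contradiction.
So hot must be the other value — set hot = False.
The clause (navy) is unit, so navy = True.
But (¬navy) is also a unit clause — contradiction.
Both values of hot lead to a conflict.
So teal must be the other value — set teal = False.
The clause (gold) is unit, so gold = True.
The clause (¬navy) is unit, so navy = False.
The clause (hot) is unit, so hot = True.
The clause (rose) is unit, so rose = True.
But (¬rose) is also a unit clause — contradiction.
Both values of teal lead to a conflict.
No assignment satisfies every clause.

Unsatisfiable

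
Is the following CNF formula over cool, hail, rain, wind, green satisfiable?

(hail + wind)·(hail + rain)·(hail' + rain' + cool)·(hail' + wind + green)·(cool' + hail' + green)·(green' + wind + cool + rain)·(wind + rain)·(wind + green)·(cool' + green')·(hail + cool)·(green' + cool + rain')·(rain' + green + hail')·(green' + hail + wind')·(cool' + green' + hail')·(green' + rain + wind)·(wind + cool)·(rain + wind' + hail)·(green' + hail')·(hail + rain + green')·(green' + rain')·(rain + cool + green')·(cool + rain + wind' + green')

Satisfiable

Case hail = 1:
(green') alone gives green = 0.
(wind) alone gives wind = 1.
(cool') alone gives cool = 0.
(rain') alone gives rain = 0.
This assignment satisfies each clause.
A satisfying assignment: cool=0, hail=1, rain=0, wind=1, green=0.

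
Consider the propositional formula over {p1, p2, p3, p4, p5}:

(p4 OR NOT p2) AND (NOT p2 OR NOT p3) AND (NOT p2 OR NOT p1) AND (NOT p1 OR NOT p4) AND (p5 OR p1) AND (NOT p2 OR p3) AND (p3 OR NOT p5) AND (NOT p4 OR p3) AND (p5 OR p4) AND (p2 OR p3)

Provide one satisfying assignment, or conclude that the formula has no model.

Suppose p4 = true.
(NOT p1) alone gives p1 = false.
(p5) alone gives p5 = true.
(p3) alone gives p3 = true.
(NOT p2) alone gives p2 = false.
Every clause now holds.

p1=false, p2=false, p3=true, p4=true, p5=true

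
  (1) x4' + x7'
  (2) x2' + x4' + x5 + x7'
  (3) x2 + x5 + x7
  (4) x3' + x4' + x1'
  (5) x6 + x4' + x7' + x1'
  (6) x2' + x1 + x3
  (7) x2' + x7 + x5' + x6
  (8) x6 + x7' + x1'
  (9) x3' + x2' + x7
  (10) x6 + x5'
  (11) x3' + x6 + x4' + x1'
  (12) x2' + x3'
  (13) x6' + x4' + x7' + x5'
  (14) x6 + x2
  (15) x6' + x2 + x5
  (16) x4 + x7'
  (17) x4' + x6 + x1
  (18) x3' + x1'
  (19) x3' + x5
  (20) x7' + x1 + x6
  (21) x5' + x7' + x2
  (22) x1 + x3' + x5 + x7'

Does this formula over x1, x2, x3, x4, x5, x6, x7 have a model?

Yes

Branch on x4: set x4 = 1.
Unit clause (x7') forces x7 = 0.
Branch on x2: set x2 = 0.
Unit clause (x5) forces x5 = 1.
Unit clause (x6) forces x6 = 1.
Branch on x3: set x3 = 0.
All clauses hold; x1 can take either value.
A satisfying assignment: x1=0, x2=0, x3=0, x4=1, x5=1, x6=1, x7=0.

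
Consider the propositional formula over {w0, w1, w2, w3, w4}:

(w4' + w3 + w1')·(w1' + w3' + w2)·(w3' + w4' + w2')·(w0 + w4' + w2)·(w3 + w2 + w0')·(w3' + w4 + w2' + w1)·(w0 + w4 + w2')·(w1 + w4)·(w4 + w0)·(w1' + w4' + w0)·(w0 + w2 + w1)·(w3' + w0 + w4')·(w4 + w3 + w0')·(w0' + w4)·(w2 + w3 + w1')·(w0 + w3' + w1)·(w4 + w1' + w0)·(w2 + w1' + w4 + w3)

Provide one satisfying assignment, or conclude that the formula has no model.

Branch on w1: set w1 = 0.
Unit clause (w4) forces w4 = 1.
Branch on w3: set w3 = 1.
Unit clause (w2') forces w2 = 0.
Unit clause (w0) forces w0 = 1.
This assignment satisfies each clause.

w0 ↦ 1, w1 ↦ 0, w2 ↦ 0, w3 ↦ 1, w4 ↦ 1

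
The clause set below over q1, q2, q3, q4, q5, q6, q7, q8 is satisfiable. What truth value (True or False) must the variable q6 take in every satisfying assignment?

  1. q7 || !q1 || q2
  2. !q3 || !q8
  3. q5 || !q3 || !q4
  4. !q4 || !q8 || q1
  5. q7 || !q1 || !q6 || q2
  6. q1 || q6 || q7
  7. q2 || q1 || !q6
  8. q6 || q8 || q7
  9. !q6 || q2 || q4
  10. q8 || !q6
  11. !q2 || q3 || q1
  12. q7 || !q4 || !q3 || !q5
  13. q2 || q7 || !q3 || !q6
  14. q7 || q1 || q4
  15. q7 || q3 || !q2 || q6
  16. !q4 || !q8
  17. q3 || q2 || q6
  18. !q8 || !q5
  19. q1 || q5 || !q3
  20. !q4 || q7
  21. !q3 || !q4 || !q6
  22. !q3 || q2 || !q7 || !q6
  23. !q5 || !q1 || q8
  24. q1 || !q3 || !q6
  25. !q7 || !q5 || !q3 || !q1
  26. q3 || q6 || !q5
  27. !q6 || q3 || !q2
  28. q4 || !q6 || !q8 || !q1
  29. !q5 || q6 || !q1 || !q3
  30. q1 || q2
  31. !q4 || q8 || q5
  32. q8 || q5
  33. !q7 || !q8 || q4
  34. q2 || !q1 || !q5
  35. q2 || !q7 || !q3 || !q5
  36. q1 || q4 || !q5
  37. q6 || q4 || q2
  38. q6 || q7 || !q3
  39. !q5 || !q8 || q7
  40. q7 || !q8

False

Suppose q6 = true.
Unit clause (q8) forces q8 = true.
Unit clause (!q3) forces q3 = false.
Unit clause (!q4) forces q4 = false.
Unit clause (q2) forces q2 = true.
That conflicts with the unit clause (!q2).
So every satisfying assignment has q6 = False.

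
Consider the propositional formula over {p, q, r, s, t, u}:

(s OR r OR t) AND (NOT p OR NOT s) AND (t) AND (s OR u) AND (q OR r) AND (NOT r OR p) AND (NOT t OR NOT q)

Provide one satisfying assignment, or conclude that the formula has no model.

Unit clause (t) forces t = true.
Unit clause (NOT q) forces q = false.
Unit clause (r) forces r = true.
Unit clause (p) forces p = true.
Unit clause (NOT s) forces s = false.
Unit clause (u) forces u = true.
Every clause now holds.

p=true,  q=false,  r=true,  s=false,  t=true,  u=true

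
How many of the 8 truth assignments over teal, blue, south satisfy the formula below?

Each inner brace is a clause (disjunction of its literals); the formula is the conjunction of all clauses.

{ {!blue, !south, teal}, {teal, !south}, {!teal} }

There are 2^3 = 8 truth assignments over (teal, blue, south).
Split on teal. With teal = true, the clauses containing teal are satisfied and !teal drops from the rest; 0 of the 2^2 = 4 assignments to the other variables satisfy what remains.
With teal = false, by the same count on the reduced clause set, 2 assignments work.
(One model: teal=F, blue=F, south=F.)
Total: 0 + 2 = 2.

2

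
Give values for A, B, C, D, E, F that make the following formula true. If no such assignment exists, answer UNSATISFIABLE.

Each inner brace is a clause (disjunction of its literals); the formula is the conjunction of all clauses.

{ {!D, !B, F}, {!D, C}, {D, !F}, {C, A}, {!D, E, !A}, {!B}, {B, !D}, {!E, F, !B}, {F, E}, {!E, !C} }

(!B) alone gives B = false.
(!D) alone gives D = false.
(!F) alone gives F = false.
(E) alone gives E = true.
(!C) alone gives C = false.
(A) alone gives A = true.
This assignment satisfies each clause.

A: true; B: false; C: false; D: false; E: true; F: false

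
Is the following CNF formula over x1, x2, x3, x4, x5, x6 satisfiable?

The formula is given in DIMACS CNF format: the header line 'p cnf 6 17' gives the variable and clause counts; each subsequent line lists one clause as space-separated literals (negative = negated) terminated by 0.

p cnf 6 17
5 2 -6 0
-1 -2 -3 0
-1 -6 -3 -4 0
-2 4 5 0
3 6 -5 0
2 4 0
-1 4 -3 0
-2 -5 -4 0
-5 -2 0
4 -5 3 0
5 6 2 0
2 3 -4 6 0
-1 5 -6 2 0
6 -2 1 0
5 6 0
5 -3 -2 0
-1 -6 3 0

Satisfiable

Branch on x2: set x2 = True.
The clause (¬x5) is unit, so x5 = False.
The clause (x4) is unit, so x4 = True.
The clause (x6) is unit, so x6 = True.
The clause (¬x3) is unit, so x3 = False.
The clause (¬x1) is unit, so x1 = False.
All clauses are satisfied.
A satisfying assignment: x1=False, x2=True, x3=False, x4=True, x5=False, x6=True.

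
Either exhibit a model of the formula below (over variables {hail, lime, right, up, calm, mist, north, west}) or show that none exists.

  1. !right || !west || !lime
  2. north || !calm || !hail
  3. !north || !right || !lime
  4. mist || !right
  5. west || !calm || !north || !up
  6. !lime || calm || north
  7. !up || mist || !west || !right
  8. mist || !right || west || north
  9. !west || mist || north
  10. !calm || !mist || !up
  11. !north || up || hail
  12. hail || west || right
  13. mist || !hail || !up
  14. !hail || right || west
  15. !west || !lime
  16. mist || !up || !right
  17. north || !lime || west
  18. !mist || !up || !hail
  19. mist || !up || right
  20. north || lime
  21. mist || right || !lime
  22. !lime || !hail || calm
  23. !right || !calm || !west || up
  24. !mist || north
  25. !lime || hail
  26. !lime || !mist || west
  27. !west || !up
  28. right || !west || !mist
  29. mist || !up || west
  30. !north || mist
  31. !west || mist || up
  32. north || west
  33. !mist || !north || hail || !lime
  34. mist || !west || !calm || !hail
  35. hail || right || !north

Branch on mist: set mist = true.
Unit clause (north) forces north = true.
Branch on right: set right = true.
Unit clause (!lime) forces lime = false.
Branch on calm: set calm = false.
Branch on up: set up = true.
Unit clause (!hail) forces hail = false.
Unit clause (!west) forces west = false.
This assignment satisfies each clause.

hail: false, lime: false, right: true, up: true, calm: false, mist: true, north: true, west: false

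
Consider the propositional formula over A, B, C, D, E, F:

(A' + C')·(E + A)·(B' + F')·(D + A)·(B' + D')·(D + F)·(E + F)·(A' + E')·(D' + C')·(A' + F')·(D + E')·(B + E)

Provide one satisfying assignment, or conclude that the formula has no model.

A ↦ 0, B ↦ 0, C ↦ 0, D ↦ 1, E ↦ 1, F ↦ 0

Branch on A: set A = 0.
(E) alone gives E = 1.
(D) alone gives D = 1.
(B') alone gives B = 0.
(C') alone gives C = 0.
All clauses hold; F can take either value.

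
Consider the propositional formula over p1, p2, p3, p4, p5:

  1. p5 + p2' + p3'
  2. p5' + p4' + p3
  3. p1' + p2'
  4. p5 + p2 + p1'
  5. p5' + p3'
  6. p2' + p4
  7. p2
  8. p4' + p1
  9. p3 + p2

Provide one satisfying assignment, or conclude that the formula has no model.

The clause (p2) is unit, so p2 = 1.
The clause (p1') is unit, so p1 = 0.
The clause (p4) is unit, so p4 = 1.
That conflicts with the unit clause (p4').

UNSATISFIABLE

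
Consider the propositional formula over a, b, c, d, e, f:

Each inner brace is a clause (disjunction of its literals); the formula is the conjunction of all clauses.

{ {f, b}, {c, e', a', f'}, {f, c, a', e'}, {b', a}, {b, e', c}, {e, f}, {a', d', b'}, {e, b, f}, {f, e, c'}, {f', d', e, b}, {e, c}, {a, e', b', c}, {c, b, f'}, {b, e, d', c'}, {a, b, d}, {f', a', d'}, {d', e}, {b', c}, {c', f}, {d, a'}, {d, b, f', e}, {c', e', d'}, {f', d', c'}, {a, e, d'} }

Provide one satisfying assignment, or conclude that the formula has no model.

UNSATISFIABLE

Branch on f: set f = 1.
Branch on b: set b = 0.
Unit clause (c) forces c = 1.
Unit clause (d') forces d = 0.
Unit clause (a) forces a = 1.
Now (a') is unsatisfied and unit — conflict.
So b must be the other value — set b = 1.
Unit clause (a) forces a = 1.
Unit clause (d') forces d = 0.
Now (d) is unsatisfied and unit — conflict.
Neither b = 1 nor b = 0 works.
So f must be the other value — set f = 0.
Unit clause (b) forces b = 1.
Unit clause (a) forces a = 1.
Unit clause (e) forces e = 1.
Unit clause (c) forces c = 1.
Now (c') is unsatisfied and unit — conflict.
Neither f = 1 nor f = 0 works.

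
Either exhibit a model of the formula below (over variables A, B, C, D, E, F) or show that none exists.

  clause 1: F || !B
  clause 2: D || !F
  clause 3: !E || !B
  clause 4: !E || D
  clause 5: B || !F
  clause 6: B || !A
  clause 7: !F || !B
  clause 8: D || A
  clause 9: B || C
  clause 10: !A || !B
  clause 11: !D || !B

A ↦ false; B ↦ false; C ↦ true; D ↦ true; E ↦ false; F ↦ false

Suppose F = false.
(!B) alone gives B = false.
(!A) alone gives A = false.
(D) alone gives D = true.
(C) alone gives C = true.
All clauses hold; E can take either value.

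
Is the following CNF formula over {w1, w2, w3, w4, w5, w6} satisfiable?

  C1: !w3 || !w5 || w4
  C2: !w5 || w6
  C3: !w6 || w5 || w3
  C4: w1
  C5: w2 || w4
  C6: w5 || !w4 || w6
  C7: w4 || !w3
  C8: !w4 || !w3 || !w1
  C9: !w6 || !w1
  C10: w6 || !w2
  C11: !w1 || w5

(w1) alone gives w1 = true.
(!w6) alone gives w6 = false.
(!w5) alone gives w5 = false.
Now (w5) is unsatisfied and unit — conflict.
No assignment satisfies every clause.

No, unsatisfiable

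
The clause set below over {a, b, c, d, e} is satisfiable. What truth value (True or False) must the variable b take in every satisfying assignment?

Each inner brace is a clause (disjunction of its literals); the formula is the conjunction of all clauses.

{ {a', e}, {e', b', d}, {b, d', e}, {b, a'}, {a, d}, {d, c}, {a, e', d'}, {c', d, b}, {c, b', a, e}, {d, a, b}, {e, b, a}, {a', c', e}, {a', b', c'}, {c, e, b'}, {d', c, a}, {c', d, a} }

True

Suppose b = 0.
The clause (a') is unit, so a = 0.
The clause (d) is unit, so d = 1.
The clause (e) is unit, so e = 1.
That conflicts with the unit clause (e').
So every satisfying assignment has b = True.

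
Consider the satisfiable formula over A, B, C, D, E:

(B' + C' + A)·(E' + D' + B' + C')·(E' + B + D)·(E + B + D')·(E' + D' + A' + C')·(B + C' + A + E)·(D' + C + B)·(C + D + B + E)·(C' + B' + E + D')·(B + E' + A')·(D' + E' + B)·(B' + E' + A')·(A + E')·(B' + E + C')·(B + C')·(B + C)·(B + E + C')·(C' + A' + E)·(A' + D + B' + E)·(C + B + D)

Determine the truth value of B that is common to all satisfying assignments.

True

Suppose B = 0.
The clause (C') is unit, so C = 0.
That conflicts with the unit clause (C).
So every satisfying assignment has B = True.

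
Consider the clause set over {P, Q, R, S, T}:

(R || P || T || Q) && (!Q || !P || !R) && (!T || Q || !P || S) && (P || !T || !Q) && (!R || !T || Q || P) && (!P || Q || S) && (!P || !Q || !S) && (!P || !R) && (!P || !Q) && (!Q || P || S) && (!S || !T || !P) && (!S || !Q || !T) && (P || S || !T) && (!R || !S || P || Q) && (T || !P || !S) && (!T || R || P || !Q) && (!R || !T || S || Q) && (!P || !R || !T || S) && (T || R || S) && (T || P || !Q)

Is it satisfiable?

Yes, satisfiable

Case P = false:
Case T = false:
The clause (!Q) is unit, so Q = false.
The clause (R) is unit, so R = true.
The clause (!S) is unit, so S = false.
Every clause now holds.
A satisfying assignment: P=false, Q=false, R=true, S=false, T=false.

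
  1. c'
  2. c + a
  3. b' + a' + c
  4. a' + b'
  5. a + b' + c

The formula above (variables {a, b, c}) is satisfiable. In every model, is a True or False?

True

Suppose a = 0.
The clause (c') is unit, so c = 0.
Now (c) is unsatisfied and unit — conflict.
So every satisfying assignment has a = True.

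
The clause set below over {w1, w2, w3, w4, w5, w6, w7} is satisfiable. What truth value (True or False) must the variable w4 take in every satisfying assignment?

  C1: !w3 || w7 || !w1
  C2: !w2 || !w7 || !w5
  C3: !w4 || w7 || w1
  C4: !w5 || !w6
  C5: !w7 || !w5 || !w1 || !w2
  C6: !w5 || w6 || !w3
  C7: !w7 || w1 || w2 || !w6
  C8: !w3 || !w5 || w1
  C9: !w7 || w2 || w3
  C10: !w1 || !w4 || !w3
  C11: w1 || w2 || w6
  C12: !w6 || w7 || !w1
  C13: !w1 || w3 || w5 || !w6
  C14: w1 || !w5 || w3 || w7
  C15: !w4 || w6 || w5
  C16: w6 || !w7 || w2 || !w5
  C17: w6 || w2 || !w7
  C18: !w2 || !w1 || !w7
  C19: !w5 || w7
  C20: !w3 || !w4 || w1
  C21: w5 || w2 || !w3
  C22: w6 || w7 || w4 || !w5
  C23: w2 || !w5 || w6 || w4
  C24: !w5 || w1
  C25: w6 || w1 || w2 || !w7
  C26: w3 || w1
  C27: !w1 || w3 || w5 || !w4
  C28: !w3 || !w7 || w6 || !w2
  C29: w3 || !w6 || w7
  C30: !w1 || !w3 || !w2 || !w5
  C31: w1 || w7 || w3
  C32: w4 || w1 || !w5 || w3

Suppose w4 = true.
Branch on w7: set w7 = true.
Branch on w2: set w2 = false.
The clause (w3) is unit, so w3 = true.
The clause (!w1) is unit, so w1 = false.
That conflicts with the unit clause (w1).
So w2 must be the other value — set w2 = true.
The clause (!w5) is unit, so w5 = false.
The clause (w6) is unit, so w6 = true.
The clause (!w1) is unit, so w1 = false.
The clause (!w3) is unit, so w3 = false.
That conflicts with the unit clause (w3).
Both values of w2 lead to a conflict.
So w7 must be the other value — set w7 = false.
The clause (w1) is unit, so w1 = true.
The clause (!w3) is unit, so w3 = false.
The clause (!w6) is unit, so w6 = false.
The clause (w5) is unit, so w5 = true.
That conflicts with the unit clause (!w5).
Both values of w7 lead to a conflict.
So every satisfying assignment has w4 = False.

False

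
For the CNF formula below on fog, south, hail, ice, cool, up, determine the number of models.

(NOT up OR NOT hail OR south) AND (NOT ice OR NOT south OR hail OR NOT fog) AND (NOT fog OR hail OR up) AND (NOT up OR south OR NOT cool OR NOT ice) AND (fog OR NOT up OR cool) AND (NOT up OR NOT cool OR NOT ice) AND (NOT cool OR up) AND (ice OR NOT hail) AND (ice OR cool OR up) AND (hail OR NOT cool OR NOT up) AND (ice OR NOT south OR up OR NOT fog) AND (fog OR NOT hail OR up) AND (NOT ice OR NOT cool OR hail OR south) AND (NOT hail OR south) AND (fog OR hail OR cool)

5

There are 2^6 = 64 truth assignments over (fog, south, hail, ice, cool, up).
Split on fog. With fog = true, the clauses containing fog are satisfied and NOT fog drops from the rest; 5 of the 2^5 = 32 assignments to the other variables satisfy what remains.
With fog = false, by the same count on the reduced clause set, 0 assignments work.
Total: 5 + 0 = 5.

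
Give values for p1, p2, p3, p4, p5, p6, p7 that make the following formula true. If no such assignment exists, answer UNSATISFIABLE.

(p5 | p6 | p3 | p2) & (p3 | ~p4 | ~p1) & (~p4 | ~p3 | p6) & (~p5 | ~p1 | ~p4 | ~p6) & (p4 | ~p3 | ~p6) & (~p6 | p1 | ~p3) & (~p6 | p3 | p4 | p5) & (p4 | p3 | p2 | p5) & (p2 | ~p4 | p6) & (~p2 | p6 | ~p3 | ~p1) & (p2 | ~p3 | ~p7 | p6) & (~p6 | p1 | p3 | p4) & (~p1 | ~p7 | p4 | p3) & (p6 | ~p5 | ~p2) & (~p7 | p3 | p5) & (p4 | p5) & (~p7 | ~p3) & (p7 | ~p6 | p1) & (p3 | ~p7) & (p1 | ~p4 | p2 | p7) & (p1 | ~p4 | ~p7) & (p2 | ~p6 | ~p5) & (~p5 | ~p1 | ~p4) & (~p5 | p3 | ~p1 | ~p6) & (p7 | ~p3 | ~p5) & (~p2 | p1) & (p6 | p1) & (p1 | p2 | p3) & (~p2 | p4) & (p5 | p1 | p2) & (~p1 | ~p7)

p1: 1, p2: 0, p3: 1, p4: 1, p5: 0, p6: 1, p7: 0

Suppose p4 = 1.
Suppose p3 = 1.
(p6) alone gives p6 = 1.
(p1) alone gives p1 = 1.
(~p5) alone gives p5 = 0.
(~p7) alone gives p7 = 0.
No clause remains; p2 is free.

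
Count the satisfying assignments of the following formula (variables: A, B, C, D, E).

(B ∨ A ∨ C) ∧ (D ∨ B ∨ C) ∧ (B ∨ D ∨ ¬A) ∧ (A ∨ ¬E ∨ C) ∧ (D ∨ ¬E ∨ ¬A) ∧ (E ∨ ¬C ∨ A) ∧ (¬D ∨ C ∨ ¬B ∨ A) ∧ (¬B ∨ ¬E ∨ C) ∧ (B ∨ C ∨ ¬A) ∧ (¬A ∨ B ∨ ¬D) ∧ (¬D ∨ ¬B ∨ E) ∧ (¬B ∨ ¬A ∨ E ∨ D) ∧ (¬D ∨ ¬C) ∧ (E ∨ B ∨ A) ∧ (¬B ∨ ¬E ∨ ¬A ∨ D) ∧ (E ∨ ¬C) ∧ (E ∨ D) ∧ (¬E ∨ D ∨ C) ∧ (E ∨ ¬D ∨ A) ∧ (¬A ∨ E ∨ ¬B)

There are 2^5 = 32 truth assignments over (A, B, C, D, E).
Split on E. With E = True, the clauses containing E are satisfied and ¬E drops from the rest; 2 of the 2^4 = 16 assignments to the other variables satisfy what remains.
With E = False, by the same count on the reduced clause set, 0 assignments work.
(One model: A=F, B=F, C=T, D=F, E=T.)
Total: 2 + 0 = 2.

2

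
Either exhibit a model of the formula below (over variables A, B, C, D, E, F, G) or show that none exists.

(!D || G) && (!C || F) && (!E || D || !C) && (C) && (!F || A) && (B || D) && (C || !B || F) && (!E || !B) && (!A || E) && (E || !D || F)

Unit clause (C) forces C = true.
Unit clause (F) forces F = true.
Unit clause (A) forces A = true.
Unit clause (E) forces E = true.
Unit clause (D) forces D = true.
Unit clause (G) forces G = true.
Unit clause (!B) forces B = false.
All clauses are satisfied.

A ↦ true; B ↦ false; C ↦ true; D ↦ true; E ↦ true; F ↦ true; G ↦ true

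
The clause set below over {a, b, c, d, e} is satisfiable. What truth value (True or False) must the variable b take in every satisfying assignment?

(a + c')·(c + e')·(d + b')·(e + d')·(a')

Suppose b = 1.
From the singleton clause (d), d = 1.
From the singleton clause (e), e = 1.
From the singleton clause (c), c = 1.
From the singleton clause (a), a = 1.
Now (a') is unsatisfied and unit — conflict.
So every satisfying assignment has b = False.

False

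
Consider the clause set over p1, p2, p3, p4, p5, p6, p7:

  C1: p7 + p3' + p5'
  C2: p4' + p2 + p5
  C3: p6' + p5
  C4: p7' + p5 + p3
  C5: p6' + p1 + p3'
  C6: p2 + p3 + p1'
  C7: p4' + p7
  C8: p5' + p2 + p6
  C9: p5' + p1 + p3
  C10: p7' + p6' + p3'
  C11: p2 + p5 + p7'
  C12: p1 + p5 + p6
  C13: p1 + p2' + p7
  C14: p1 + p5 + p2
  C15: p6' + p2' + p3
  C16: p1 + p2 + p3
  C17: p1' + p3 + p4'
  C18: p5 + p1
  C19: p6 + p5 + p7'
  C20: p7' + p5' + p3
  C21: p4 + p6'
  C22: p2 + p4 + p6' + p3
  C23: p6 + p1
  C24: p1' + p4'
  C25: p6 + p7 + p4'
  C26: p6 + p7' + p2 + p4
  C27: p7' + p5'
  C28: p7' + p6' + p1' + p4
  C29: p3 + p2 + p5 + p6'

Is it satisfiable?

Try p6 = 0.
Unit clause (p1) forces p1 = 1.
Unit clause (p4') forces p4 = 0.
Try p2 = 1.
Try p5 = 1.
Unit clause (p7') forces p7 = 0.
Unit clause (p3') forces p3 = 0.
Every clause now holds.
A satisfying assignment: p1 ↦ 1, p2 ↦ 1, p3 ↦ 0, p4 ↦ 0, p5 ↦ 1, p6 ↦ 0, p7 ↦ 0.

Satisfiable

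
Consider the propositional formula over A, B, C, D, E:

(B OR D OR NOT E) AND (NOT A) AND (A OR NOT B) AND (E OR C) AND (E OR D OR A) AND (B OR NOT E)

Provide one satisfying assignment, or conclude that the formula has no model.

The clause (NOT A) is unit, so A = false.
The clause (NOT B) is unit, so B = false.
The clause (NOT E) is unit, so E = false.
The clause (C) is unit, so C = true.
The clause (D) is unit, so D = true.
All clauses are satisfied.

A ↦ false,  B ↦ false,  C ↦ true,  D ↦ true,  E ↦ false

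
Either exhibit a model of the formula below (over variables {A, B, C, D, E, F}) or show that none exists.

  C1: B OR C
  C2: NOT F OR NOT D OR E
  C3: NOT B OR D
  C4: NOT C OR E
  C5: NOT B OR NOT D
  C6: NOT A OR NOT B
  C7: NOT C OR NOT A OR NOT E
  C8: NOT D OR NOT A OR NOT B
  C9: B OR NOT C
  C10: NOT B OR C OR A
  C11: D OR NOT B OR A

Branch on B: set B = true.
The clause (D) is unit, so D = true.
Now (NOT D) is unsatisfied and unit — conflict.
So B must be the other value — set B = false.
The clause (C) is unit, so C = true.
Now (NOT C) is unsatisfied and unit — conflict.
Either choice for B ends in contradiction.

UNSATISFIABLE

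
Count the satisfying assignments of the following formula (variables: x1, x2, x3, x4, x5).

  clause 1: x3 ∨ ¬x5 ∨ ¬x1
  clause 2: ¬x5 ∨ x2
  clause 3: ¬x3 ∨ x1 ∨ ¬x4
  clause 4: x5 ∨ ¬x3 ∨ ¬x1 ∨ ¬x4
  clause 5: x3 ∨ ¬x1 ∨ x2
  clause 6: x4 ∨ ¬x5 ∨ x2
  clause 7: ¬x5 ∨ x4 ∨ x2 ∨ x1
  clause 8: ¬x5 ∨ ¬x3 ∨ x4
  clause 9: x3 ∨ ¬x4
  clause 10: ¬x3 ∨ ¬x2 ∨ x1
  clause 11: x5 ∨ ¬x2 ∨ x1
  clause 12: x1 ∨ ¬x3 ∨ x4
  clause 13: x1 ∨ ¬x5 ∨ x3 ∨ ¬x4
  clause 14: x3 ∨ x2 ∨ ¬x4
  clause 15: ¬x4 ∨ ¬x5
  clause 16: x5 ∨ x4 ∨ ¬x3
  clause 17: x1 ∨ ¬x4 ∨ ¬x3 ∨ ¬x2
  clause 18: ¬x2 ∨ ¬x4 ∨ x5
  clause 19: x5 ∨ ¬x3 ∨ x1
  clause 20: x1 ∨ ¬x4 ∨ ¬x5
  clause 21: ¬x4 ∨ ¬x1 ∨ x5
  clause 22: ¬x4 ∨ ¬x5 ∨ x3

There are 2^5 = 32 truth assignments over (x1, x2, x3, x4, x5).
Split on x5. With x5 = True, the clauses containing x5 are satisfied and ¬x5 drops from the rest; 1 of the 2^4 = 16 assignments to the other variables satisfy what remains.
With x5 = False, by the same count on the reduced clause set, 2 assignments work.
(One model: x1=F, x2=F, x3=F, x4=F, x5=F.)
Total: 1 + 2 = 3.

3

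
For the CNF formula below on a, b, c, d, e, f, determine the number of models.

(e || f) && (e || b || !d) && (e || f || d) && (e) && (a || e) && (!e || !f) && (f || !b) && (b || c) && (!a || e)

There are 2^6 = 64 truth assignments over (a, b, c, d, e, f).
Split on e. With e = true, the clauses containing e are satisfied and !e drops from the rest; 4 of the 2^5 = 32 assignments to the other variables satisfy what remains.
With e = false, by the same count on the reduced clause set, 0 assignments work.
Total: 4 + 0 = 4.

4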